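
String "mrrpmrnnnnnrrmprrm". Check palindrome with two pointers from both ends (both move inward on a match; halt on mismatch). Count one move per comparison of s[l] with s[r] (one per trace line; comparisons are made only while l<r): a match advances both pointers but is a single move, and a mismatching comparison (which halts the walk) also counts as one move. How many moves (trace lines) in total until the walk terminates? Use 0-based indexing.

l=0 r=17: 'm'=='m', l++,r--
l=1 r=16: 'r'=='r', l++,r--
l=2 r=15: 'r'=='r', l++,r--
l=3 r=14: 'p'=='p', l++,r--
l=4 r=13: 'm'=='m', l++,r--
l=5 r=12: 'r'=='r', l++,r--
l=6 r=11: 'n'!='r', stop

7 moves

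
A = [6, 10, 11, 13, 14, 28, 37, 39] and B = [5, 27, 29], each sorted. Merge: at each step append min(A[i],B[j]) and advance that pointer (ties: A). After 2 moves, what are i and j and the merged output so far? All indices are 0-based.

[i=0,j=0] A[i]=6>B[j]=5 take 5 → j++
[i=0,j=1] A[i]=6<=B[j]=27 take 6 → i++

i=1, j=1, merged so far=[5, 6]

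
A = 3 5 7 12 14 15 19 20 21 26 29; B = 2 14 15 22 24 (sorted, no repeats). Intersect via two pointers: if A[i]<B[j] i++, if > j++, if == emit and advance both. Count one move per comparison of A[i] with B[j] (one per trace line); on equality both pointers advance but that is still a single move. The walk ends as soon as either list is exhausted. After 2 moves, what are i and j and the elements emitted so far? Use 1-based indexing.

i=2, j=2, emitted=[]

[i=1,j=1] 3>2 → j++
[i=1,j=2] 3<14 → i++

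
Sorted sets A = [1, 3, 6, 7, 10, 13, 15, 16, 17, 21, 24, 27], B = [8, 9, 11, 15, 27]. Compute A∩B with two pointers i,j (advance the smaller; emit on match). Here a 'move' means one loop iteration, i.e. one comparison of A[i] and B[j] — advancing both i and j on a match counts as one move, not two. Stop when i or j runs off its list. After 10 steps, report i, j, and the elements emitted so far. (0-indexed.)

i=7, j=4, emitted=[15]

[i=0,j=0] 1<8 → i++
[i=1,j=0] 3<8 → i++
[i=2,j=0] 6<8 → i++
[i=3,j=0] 7<8 → i++
[i=4,j=0] 10>8 → j++
[i=4,j=1] 10>9 → j++
[i=4,j=2] 10<11 → i++
[i=5,j=2] 13>11 → j++
[i=5,j=3] 13<15 → i++
[i=6,j=3] 15==15 emit → i++,j++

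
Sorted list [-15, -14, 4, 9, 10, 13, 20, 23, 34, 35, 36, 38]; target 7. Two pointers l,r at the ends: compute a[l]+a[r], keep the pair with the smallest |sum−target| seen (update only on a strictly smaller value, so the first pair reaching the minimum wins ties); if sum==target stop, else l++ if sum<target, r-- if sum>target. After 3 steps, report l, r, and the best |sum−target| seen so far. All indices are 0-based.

l=0 r=11: -15+38=23 d=16 *, r--
l=0 r=10: -15+36=21 d=14 *, r--
l=0 r=9: -15+35=20 d=13 *, r--

l=0, r=8, best |Δ|=13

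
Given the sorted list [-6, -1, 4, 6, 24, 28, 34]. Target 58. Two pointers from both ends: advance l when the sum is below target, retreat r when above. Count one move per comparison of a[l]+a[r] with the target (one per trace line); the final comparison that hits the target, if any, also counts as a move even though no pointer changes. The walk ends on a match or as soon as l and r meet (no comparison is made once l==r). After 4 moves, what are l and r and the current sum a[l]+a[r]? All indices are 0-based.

l=0 r=6: -6+34=28 <58, l++
l=1 r=6: -1+34=33 <58, l++
l=2 r=6: 4+34=38 <58, l++
l=3 r=6: 6+34=40 <58, l++

l=4, r=6, sum=58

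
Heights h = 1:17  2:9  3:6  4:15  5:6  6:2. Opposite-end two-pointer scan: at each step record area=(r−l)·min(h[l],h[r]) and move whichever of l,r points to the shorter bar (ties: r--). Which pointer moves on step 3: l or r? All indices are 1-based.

l=1 r=6: min(17,2)*5=10 best=10 *, r--
l=1 r=5: min(17,6)*4=24 best=24 *, r--
l=1 r=4: min(17,15)*3=45 best=45 *, r--

r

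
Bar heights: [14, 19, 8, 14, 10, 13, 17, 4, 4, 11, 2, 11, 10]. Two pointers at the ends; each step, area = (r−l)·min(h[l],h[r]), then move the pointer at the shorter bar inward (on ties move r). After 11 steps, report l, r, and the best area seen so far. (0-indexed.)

l=1, r=2, best area=121

l=0 r=12: min(14,10)*12=120 best=120 *, r--
l=0 r=11: min(14,11)*11=121 best=121 *, r--
l=0 r=10: min(14,2)*10=20 best=121, r--
l=0 r=9: min(14,11)*9=99 best=121, r--
l=0 r=8: min(14,4)*8=32 best=121, r--
l=0 r=7: min(14,4)*7=28 best=121, r--
l=0 r=6: min(14,17)*6=84 best=121, l++
l=1 r=6: min(19,17)*5=85 best=121, r--
l=1 r=5: min(19,13)*4=52 best=121, r--
l=1 r=4: min(19,10)*3=30 best=121, r--
l=1 r=3: min(19,14)*2=28 best=121, r--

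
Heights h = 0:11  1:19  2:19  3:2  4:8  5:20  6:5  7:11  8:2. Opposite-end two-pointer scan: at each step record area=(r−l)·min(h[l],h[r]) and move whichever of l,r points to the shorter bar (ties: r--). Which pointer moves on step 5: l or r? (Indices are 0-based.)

l

l=0 r=8: min(11,2)*8=16 best=16 *, r--
l=0 r=7: min(11,11)*7=77 best=77 *, r--
l=0 r=6: min(11,5)*6=30 best=77, r--
l=0 r=5: min(11,20)*5=55 best=77, l++
l=1 r=5: min(19,20)*4=76 best=77, l++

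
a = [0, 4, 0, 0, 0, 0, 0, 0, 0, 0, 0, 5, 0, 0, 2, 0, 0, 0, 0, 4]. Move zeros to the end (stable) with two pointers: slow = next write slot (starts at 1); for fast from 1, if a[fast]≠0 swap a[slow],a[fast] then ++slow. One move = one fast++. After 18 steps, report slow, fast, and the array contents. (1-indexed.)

(s=1,f=1) a[fast]=0 → fast++
(s=1,f=2) a[fast]=4≠0 swap→a[1]=4 → slow++,fast++
(s=2,f=3) a[fast]=0 → fast++
(s=2,f=4) a[fast]=0 → fast++
(s=2,f=5) a[fast]=0 → fast++
(s=2,f=6) a[fast]=0 → fast++
(s=2,f=7) a[fast]=0 → fast++
(s=2,f=8) a[fast]=0 → fast++
(s=2,f=9) a[fast]=0 → fast++
(s=2,f=10) a[fast]=0 → fast++
(s=2,f=11) a[fast]=0 → fast++
(s=2,f=12) a[fast]=5≠0 swap→a[2]=5 → slow++,fast++
(s=3,f=13) a[fast]=0 → fast++
(s=3,f=14) a[fast]=0 → fast++
(s=3,f=15) a[fast]=2≠0 swap→a[3]=2 → slow++,fast++
(s=4,f=16) a[fast]=0 → fast++
(s=4,f=17) a[fast]=0 → fast++
(s=4,f=18) a[fast]=0 → fast++

slow=4, fast=19, a=[4, 5, 2, 0, 0, 0, 0, 0, 0, 0, 0, 0, 0, 0, 0, 0, 0, 0, 0, 4]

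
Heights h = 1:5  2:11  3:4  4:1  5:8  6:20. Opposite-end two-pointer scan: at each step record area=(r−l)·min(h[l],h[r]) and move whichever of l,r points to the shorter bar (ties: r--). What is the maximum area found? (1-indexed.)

[1,6] min(5,20)*5=25 best=25 * → l++
[2,6] min(11,20)*4=44 best=44 * → l++
[3,6] min(4,20)*3=12 best=44 → l++
[4,6] min(1,20)*2=2 best=44 → l++
[5,6] min(8,20)*1=8 best=44 → l++

max area = 44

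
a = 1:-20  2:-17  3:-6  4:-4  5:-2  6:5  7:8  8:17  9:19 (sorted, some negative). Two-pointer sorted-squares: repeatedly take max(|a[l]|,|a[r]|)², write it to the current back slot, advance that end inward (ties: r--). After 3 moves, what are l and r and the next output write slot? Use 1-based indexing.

l=2, r=7, next write slot=6

l=1 r=9: |-20|>|19| out[9]=400, l++
l=2 r=9: |-17|<=|19| out[8]=361, r--
l=2 r=8: |-17|<=|17| out[7]=289, r--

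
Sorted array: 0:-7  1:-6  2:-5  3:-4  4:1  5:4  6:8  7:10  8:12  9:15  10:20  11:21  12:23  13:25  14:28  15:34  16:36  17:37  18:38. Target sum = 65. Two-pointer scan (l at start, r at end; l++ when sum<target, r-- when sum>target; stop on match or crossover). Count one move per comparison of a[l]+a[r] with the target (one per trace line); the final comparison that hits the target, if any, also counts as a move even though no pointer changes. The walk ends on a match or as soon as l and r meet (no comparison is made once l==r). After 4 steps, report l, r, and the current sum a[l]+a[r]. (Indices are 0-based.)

[0,18] -7+38=31 <65 → l++
[1,18] -6+38=32 <65 → l++
[2,18] -5+38=33 <65 → l++
[3,18] -4+38=34 <65 → l++

l=4, r=18, sum=39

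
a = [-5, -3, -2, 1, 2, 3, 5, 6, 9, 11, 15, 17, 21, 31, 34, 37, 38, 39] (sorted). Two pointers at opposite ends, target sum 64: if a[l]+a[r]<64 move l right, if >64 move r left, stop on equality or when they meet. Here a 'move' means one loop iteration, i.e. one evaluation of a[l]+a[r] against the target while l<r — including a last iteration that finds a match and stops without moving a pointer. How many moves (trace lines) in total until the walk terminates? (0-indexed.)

17 moves

l=0 r=17: -5+39=34 <64, l++
l=1 r=17: -3+39=36 <64, l++
l=2 r=17: -2+39=37 <64, l++
l=3 r=17: 1+39=40 <64, l++
l=4 r=17: 2+39=41 <64, l++
l=5 r=17: 3+39=42 <64, l++
l=6 r=17: 5+39=44 <64, l++
l=7 r=17: 6+39=45 <64, l++
l=8 r=17: 9+39=48 <64, l++
l=9 r=17: 11+39=50 <64, l++
l=10 r=17: 15+39=54 <64, l++
l=11 r=17: 17+39=56 <64, l++
l=12 r=17: 21+39=60 <64, l++
l=13 r=17: 31+39=70 >64, r--
l=13 r=16: 31+38=69 >64, r--
l=13 r=15: 31+37=68 >64, r--
l=13 r=14: 31+34=65 >64, r--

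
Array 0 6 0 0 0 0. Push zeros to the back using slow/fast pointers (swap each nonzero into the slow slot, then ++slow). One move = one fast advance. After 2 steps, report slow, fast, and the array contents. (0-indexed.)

slow=1, fast=2, a=[6, 0, 0, 0, 0, 0]

slow=0 fast=0: a[fast]=0, fast++
slow=0 fast=1: a[fast]=6≠0 swap→a[0]=6, slow++,fast++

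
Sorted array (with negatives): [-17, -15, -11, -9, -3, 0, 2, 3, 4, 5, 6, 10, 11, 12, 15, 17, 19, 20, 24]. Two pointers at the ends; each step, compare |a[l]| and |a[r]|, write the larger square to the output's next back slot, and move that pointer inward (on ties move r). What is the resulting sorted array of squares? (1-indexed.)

[0, 4, 9, 9, 16, 25, 36, 81, 100, 121, 121, 144, 225, 225, 289, 289, 361, 400, 576]

l=1 r=19: |-17|<=|24| out[19]=576, r--
l=1 r=18: |-17|<=|20| out[18]=400, r--
l=1 r=17: |-17|<=|19| out[17]=361, r--
l=1 r=16: |-17|<=|17| out[16]=289, r--
l=1 r=15: |-17|>|15| out[15]=289, l++
l=2 r=15: |-15|<=|15| out[14]=225, r--
l=2 r=14: |-15|>|12| out[13]=225, l++
l=3 r=14: |-11|<=|12| out[12]=144, r--
l=3 r=13: |-11|<=|11| out[11]=121, r--
l=3 r=12: |-11|>|10| out[10]=121, l++
l=4 r=12: |-9|<=|10| out[9]=100, r--
l=4 r=11: |-9|>|6| out[8]=81, l++
l=5 r=11: |-3|<=|6| out[7]=36, r--
l=5 r=10: |-3|<=|5| out[6]=25, r--
l=5 r=9: |-3|<=|4| out[5]=16, r--
l=5 r=8: |-3|<=|3| out[4]=9, r--
l=5 r=7: |-3|>|2| out[3]=9, l++
l=6 r=7: |0|<=|2| out[2]=4, r--
l=6 r=6: |0|<=|0| out[1]=0, r--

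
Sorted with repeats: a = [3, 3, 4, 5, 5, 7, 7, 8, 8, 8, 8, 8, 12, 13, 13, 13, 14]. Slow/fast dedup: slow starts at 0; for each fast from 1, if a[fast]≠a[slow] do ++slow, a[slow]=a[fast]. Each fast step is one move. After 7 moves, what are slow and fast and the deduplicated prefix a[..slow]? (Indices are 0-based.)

(s=0,f=1) a[fast]=3=a[slow] dup → fast++
(s=0,f=2) a[fast]=4≠a[slow]=3 write a[1]=4 → slow++,fast++
(s=1,f=3) a[fast]=5≠a[slow]=4 write a[2]=5 → slow++,fast++
(s=2,f=4) a[fast]=5=a[slow] dup → fast++
(s=2,f=5) a[fast]=7≠a[slow]=5 write a[3]=7 → slow++,fast++
(s=3,f=6) a[fast]=7=a[slow] dup → fast++
(s=3,f=7) a[fast]=8≠a[slow]=7 write a[4]=8 → slow++,fast++

slow=4, fast=8, prefix=[3, 4, 5, 7, 8]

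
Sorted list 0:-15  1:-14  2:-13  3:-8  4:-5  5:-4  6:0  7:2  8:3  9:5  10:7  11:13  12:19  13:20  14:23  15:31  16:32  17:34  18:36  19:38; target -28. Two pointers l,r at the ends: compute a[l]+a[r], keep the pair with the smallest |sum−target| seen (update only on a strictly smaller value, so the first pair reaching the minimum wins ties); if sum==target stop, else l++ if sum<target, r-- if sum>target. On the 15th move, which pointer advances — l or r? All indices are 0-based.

r

l=0 r=19: -15+38=23 d=51 *, r--
l=0 r=18: -15+36=21 d=49 *, r--
l=0 r=17: -15+34=19 d=47 *, r--
l=0 r=16: -15+32=17 d=45 *, r--
l=0 r=15: -15+31=16 d=44 *, r--
l=0 r=14: -15+23=8 d=36 *, r--
l=0 r=13: -15+20=5 d=33 *, r--
l=0 r=12: -15+19=4 d=32 *, r--
l=0 r=11: -15+13=-2 d=26 *, r--
l=0 r=10: -15+7=-8 d=20 *, r--
l=0 r=9: -15+5=-10 d=18 *, r--
l=0 r=8: -15+3=-12 d=16 *, r--
l=0 r=7: -15+2=-13 d=15 *, r--
l=0 r=6: -15+0=-15 d=13 *, r--
l=0 r=5: -15+-4=-19 d=9 *, r--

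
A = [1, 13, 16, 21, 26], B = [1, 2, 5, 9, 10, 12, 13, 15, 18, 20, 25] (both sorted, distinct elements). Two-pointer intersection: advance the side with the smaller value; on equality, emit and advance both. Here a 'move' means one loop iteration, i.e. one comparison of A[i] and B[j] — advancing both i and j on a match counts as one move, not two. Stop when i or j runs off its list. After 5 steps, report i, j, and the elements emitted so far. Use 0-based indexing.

i=1, j=5, emitted=[1]

[i=0,j=0] 1==1 emit → i++,j++
[i=1,j=1] 13>2 → j++
[i=1,j=2] 13>5 → j++
[i=1,j=3] 13>9 → j++
[i=1,j=4] 13>10 → j++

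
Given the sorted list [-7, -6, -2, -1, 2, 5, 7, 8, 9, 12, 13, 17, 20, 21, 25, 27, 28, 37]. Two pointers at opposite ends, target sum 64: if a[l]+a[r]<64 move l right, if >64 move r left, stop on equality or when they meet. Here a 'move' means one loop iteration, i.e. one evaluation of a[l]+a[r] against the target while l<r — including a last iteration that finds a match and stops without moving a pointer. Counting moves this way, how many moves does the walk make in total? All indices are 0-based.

16 moves

l=0 r=17: -7+37=30 <64, l++
l=1 r=17: -6+37=31 <64, l++
l=2 r=17: -2+37=35 <64, l++
l=3 r=17: -1+37=36 <64, l++
l=4 r=17: 2+37=39 <64, l++
l=5 r=17: 5+37=42 <64, l++
l=6 r=17: 7+37=44 <64, l++
l=7 r=17: 8+37=45 <64, l++
l=8 r=17: 9+37=46 <64, l++
l=9 r=17: 12+37=49 <64, l++
l=10 r=17: 13+37=50 <64, l++
l=11 r=17: 17+37=54 <64, l++
l=12 r=17: 20+37=57 <64, l++
l=13 r=17: 21+37=58 <64, l++
l=14 r=17: 25+37=62 <64, l++
l=15 r=17: 27+37=64, found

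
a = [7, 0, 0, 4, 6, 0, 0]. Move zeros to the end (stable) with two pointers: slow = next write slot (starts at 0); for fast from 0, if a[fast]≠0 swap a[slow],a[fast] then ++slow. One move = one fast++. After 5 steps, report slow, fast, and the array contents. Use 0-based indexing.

slow=0 fast=0: a[fast]=7≠0 swap→a[0]=7, slow++,fast++
slow=1 fast=1: a[fast]=0, fast++
slow=1 fast=2: a[fast]=0, fast++
slow=1 fast=3: a[fast]=4≠0 swap→a[1]=4, slow++,fast++
slow=2 fast=4: a[fast]=6≠0 swap→a[2]=6, slow++,fast++

slow=3, fast=5, a=[7, 4, 6, 0, 0, 0, 0]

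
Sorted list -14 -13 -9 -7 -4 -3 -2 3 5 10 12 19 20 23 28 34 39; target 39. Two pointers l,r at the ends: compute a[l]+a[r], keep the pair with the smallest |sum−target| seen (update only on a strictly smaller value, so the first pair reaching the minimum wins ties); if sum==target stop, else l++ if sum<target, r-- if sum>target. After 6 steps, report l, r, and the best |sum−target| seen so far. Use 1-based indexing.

l=1 r=17: -14+39=25 d=14 *, l++
l=2 r=17: -13+39=26 d=13 *, l++
l=3 r=17: -9+39=30 d=9 *, l++
l=4 r=17: -7+39=32 d=7 *, l++
l=5 r=17: -4+39=35 d=4 *, l++
l=6 r=17: -3+39=36 d=3 *, l++

l=7, r=17, best |Δ|=3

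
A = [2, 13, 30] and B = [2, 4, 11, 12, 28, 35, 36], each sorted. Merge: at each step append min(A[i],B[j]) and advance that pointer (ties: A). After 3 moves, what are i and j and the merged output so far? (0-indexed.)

i=1, j=2, merged so far=[2, 2, 4]

[i=0,j=0] A[i]=2<=B[j]=2 take 2 → i++
[i=1,j=0] A[i]=13>B[j]=2 take 2 → j++
[i=1,j=1] A[i]=13>B[j]=4 take 4 → j++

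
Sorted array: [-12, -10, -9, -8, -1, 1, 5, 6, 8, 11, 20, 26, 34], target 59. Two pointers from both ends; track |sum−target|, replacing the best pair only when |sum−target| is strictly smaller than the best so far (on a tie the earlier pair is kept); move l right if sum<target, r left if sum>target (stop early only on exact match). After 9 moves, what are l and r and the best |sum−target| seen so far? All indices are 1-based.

[1,13] -12+34=22 d=37 * → l++
[2,13] -10+34=24 d=35 * → l++
[3,13] -9+34=25 d=34 * → l++
[4,13] -8+34=26 d=33 * → l++
[5,13] -1+34=33 d=26 * → l++
[6,13] 1+34=35 d=24 * → l++
[7,13] 5+34=39 d=20 * → l++
[8,13] 6+34=40 d=19 * → l++
[9,13] 8+34=42 d=17 * → l++

l=10, r=13, best |Δ|=17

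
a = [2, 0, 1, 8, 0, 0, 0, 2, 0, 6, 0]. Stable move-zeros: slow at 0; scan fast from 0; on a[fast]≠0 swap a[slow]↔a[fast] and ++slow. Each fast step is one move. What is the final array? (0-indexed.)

[2, 1, 8, 2, 6, 0, 0, 0, 0, 0, 0]

slow=0 fast=0: a[fast]=2≠0 swap→a[0]=2, slow++,fast++
slow=1 fast=1: a[fast]=0, fast++
slow=1 fast=2: a[fast]=1≠0 swap→a[1]=1, slow++,fast++
slow=2 fast=3: a[fast]=8≠0 swap→a[2]=8, slow++,fast++
slow=3 fast=4: a[fast]=0, fast++
slow=3 fast=5: a[fast]=0, fast++
slow=3 fast=6: a[fast]=0, fast++
slow=3 fast=7: a[fast]=2≠0 swap→a[3]=2, slow++,fast++
slow=4 fast=8: a[fast]=0, fast++
slow=4 fast=9: a[fast]=6≠0 swap→a[4]=6, slow++,fast++
slow=5 fast=10: a[fast]=0, fast++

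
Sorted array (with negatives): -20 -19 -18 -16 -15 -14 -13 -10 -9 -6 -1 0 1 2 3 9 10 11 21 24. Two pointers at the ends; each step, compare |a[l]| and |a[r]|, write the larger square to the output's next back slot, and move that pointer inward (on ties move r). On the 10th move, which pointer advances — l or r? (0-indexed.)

r

[0,19] |-20|<=|24| out[19]=576 → r--
[0,18] |-20|<=|21| out[18]=441 → r--
[0,17] |-20|>|11| out[17]=400 → l++
[1,17] |-19|>|11| out[16]=361 → l++
[2,17] |-18|>|11| out[15]=324 → l++
[3,17] |-16|>|11| out[14]=256 → l++
[4,17] |-15|>|11| out[13]=225 → l++
[5,17] |-14|>|11| out[12]=196 → l++
[6,17] |-13|>|11| out[11]=169 → l++
[7,17] |-10|<=|11| out[10]=121 → r--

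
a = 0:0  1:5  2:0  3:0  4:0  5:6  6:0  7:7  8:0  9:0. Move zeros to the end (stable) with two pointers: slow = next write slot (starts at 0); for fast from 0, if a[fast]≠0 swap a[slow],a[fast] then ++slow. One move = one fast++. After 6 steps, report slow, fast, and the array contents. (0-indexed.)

slow=2, fast=6, a=[5, 6, 0, 0, 0, 0, 0, 7, 0, 0]

(s=0,f=0) a[fast]=0 → fast++
(s=0,f=1) a[fast]=5≠0 swap→a[0]=5 → slow++,fast++
(s=1,f=2) a[fast]=0 → fast++
(s=1,f=3) a[fast]=0 → fast++
(s=1,f=4) a[fast]=0 → fast++
(s=1,f=5) a[fast]=6≠0 swap→a[1]=6 → slow++,fast++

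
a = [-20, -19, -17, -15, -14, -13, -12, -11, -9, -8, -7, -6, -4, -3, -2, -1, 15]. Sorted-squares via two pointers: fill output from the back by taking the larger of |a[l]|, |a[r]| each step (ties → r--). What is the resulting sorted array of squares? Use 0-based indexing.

[1, 4, 9, 16, 36, 49, 64, 81, 121, 144, 169, 196, 225, 225, 289, 361, 400]

l=0 r=16: |-20|>|15| out[16]=400, l++
l=1 r=16: |-19|>|15| out[15]=361, l++
l=2 r=16: |-17|>|15| out[14]=289, l++
l=3 r=16: |-15|<=|15| out[13]=225, r--
l=3 r=15: |-15|>|-1| out[12]=225, l++
l=4 r=15: |-14|>|-1| out[11]=196, l++
l=5 r=15: |-13|>|-1| out[10]=169, l++
l=6 r=15: |-12|>|-1| out[9]=144, l++
l=7 r=15: |-11|>|-1| out[8]=121, l++
l=8 r=15: |-9|>|-1| out[7]=81, l++
l=9 r=15: |-8|>|-1| out[6]=64, l++
l=10 r=15: |-7|>|-1| out[5]=49, l++
l=11 r=15: |-6|>|-1| out[4]=36, l++
l=12 r=15: |-4|>|-1| out[3]=16, l++
l=13 r=15: |-3|>|-1| out[2]=9, l++
l=14 r=15: |-2|>|-1| out[1]=4, l++
l=15 r=15: |-1|<=|-1| out[0]=1, r--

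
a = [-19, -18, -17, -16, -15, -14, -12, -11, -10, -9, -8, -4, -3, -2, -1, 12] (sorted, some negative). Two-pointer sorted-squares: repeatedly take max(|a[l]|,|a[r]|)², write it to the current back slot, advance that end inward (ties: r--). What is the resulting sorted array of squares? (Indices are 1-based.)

[1, 4, 9, 16, 64, 81, 100, 121, 144, 144, 196, 225, 256, 289, 324, 361]

[1,16] |-19|>|12| out[16]=361 → l++
[2,16] |-18|>|12| out[15]=324 → l++
[3,16] |-17|>|12| out[14]=289 → l++
[4,16] |-16|>|12| out[13]=256 → l++
[5,16] |-15|>|12| out[12]=225 → l++
[6,16] |-14|>|12| out[11]=196 → l++
[7,16] |-12|<=|12| out[10]=144 → r--
[7,15] |-12|>|-1| out[9]=144 → l++
[8,15] |-11|>|-1| out[8]=121 → l++
[9,15] |-10|>|-1| out[7]=100 → l++
[10,15] |-9|>|-1| out[6]=81 → l++
[11,15] |-8|>|-1| out[5]=64 → l++
[12,15] |-4|>|-1| out[4]=16 → l++
[13,15] |-3|>|-1| out[3]=9 → l++
[14,15] |-2|>|-1| out[2]=4 → l++
[15,15] |-1|<=|-1| out[1]=1 → r--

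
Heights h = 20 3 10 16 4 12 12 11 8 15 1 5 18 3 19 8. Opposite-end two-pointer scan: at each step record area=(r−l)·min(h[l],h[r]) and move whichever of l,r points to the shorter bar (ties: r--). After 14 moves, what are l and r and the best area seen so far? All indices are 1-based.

l=1, r=2, best area=266

l=1 r=16: min(20,8)*15=120 best=120 *, r--
l=1 r=15: min(20,19)*14=266 best=266 *, r--
l=1 r=14: min(20,3)*13=39 best=266, r--
l=1 r=13: min(20,18)*12=216 best=266, r--
l=1 r=12: min(20,5)*11=55 best=266, r--
l=1 r=11: min(20,1)*10=10 best=266, r--
l=1 r=10: min(20,15)*9=135 best=266, r--
l=1 r=9: min(20,8)*8=64 best=266, r--
l=1 r=8: min(20,11)*7=77 best=266, r--
l=1 r=7: min(20,12)*6=72 best=266, r--
l=1 r=6: min(20,12)*5=60 best=266, r--
l=1 r=5: min(20,4)*4=16 best=266, r--
l=1 r=4: min(20,16)*3=48 best=266, r--
l=1 r=3: min(20,10)*2=20 best=266, r--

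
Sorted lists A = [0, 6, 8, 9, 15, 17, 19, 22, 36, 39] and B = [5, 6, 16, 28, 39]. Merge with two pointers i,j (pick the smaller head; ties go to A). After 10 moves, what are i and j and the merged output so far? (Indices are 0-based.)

[i=0,j=0] A[i]=0<=B[j]=5 take 0 → i++
[i=1,j=0] A[i]=6>B[j]=5 take 5 → j++
[i=1,j=1] A[i]=6<=B[j]=6 take 6 → i++
[i=2,j=1] A[i]=8>B[j]=6 take 6 → j++
[i=2,j=2] A[i]=8<=B[j]=16 take 8 → i++
[i=3,j=2] A[i]=9<=B[j]=16 take 9 → i++
[i=4,j=2] A[i]=15<=B[j]=16 take 15 → i++
[i=5,j=2] A[i]=17>B[j]=16 take 16 → j++
[i=5,j=3] A[i]=17<=B[j]=28 take 17 → i++
[i=6,j=3] A[i]=19<=B[j]=28 take 19 → i++

i=7, j=3, merged so far=[0, 5, 6, 6, 8, 9, 15, 16, 17, 19]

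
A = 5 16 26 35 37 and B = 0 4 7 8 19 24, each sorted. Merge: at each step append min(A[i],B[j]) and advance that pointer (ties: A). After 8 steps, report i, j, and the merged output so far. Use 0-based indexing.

[i=0,j=0] A[i]=5>B[j]=0 take 0 → j++
[i=0,j=1] A[i]=5>B[j]=4 take 4 → j++
[i=0,j=2] A[i]=5<=B[j]=7 take 5 → i++
[i=1,j=2] A[i]=16>B[j]=7 take 7 → j++
[i=1,j=3] A[i]=16>B[j]=8 take 8 → j++
[i=1,j=4] A[i]=16<=B[j]=19 take 16 → i++
[i=2,j=4] A[i]=26>B[j]=19 take 19 → j++
[i=2,j=5] A[i]=26>B[j]=24 take 24 → j++

i=2, j=6, merged so far=[0, 4, 5, 7, 8, 16, 19, 24]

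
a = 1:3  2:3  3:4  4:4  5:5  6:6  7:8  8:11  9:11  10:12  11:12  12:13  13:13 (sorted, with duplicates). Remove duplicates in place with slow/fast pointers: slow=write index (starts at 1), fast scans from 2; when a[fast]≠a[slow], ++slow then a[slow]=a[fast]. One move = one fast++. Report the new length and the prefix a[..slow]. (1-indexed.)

(s=1,f=2) a[fast]=3=a[slow] dup → fast++
(s=1,f=3) a[fast]=4≠a[slow]=3 write a[2]=4 → slow++,fast++
(s=2,f=4) a[fast]=4=a[slow] dup → fast++
(s=2,f=5) a[fast]=5≠a[slow]=4 write a[3]=5 → slow++,fast++
(s=3,f=6) a[fast]=6≠a[slow]=5 write a[4]=6 → slow++,fast++
(s=4,f=7) a[fast]=8≠a[slow]=6 write a[5]=8 → slow++,fast++
(s=5,f=8) a[fast]=11≠a[slow]=8 write a[6]=11 → slow++,fast++
(s=6,f=9) a[fast]=11=a[slow] dup → fast++
(s=6,f=10) a[fast]=12≠a[slow]=11 write a[7]=12 → slow++,fast++
(s=7,f=11) a[fast]=12=a[slow] dup → fast++
(s=7,f=12) a[fast]=13≠a[slow]=12 write a[8]=13 → slow++,fast++
(s=8,f=13) a[fast]=13=a[slow] dup → fast++

length 8; prefix = [3, 4, 5, 6, 8, 11, 12, 13]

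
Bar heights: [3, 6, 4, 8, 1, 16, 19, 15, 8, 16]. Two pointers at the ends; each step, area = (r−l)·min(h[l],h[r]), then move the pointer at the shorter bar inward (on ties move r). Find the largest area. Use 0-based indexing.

max area = 64

[0,9] min(3,16)*9=27 best=27 * → l++
[1,9] min(6,16)*8=48 best=48 * → l++
[2,9] min(4,16)*7=28 best=48 → l++
[3,9] min(8,16)*6=48 best=48 → l++
[4,9] min(1,16)*5=5 best=48 → l++
[5,9] min(16,16)*4=64 best=64 * → r--
[5,8] min(16,8)*3=24 best=64 → r--
[5,7] min(16,15)*2=30 best=64 → r--
[5,6] min(16,19)*1=16 best=64 → l++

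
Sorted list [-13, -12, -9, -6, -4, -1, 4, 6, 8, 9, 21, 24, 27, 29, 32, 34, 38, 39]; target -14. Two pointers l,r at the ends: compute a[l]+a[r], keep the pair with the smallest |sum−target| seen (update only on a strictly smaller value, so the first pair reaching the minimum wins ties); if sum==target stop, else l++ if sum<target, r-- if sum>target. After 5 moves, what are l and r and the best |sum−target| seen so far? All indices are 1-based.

l=1 r=18: -13+39=26 d=40 *, r--
l=1 r=17: -13+38=25 d=39 *, r--
l=1 r=16: -13+34=21 d=35 *, r--
l=1 r=15: -13+32=19 d=33 *, r--
l=1 r=14: -13+29=16 d=30 *, r--

l=1, r=13, best |Δ|=30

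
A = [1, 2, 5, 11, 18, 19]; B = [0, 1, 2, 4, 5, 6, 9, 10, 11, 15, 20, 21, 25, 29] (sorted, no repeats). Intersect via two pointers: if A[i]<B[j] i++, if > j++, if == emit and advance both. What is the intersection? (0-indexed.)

i=0 j=0: 1>0, j++
i=0 j=1: 1==1 emit, i++,j++
i=1 j=2: 2==2 emit, i++,j++
i=2 j=3: 5>4, j++
i=2 j=4: 5==5 emit, i++,j++
i=3 j=5: 11>6, j++
i=3 j=6: 11>9, j++
i=3 j=7: 11>10, j++
i=3 j=8: 11==11 emit, i++,j++
i=4 j=9: 18>15, j++
i=4 j=10: 18<20, i++
i=5 j=10: 19<20, i++

intersection = [1, 2, 5, 11]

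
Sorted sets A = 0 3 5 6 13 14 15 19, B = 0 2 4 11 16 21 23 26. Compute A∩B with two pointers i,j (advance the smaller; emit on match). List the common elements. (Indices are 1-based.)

i=1 j=1: 0==0 emit, i++,j++
i=2 j=2: 3>2, j++
i=2 j=3: 3<4, i++
i=3 j=3: 5>4, j++
i=3 j=4: 5<11, i++
i=4 j=4: 6<11, i++
i=5 j=4: 13>11, j++
i=5 j=5: 13<16, i++
i=6 j=5: 14<16, i++
i=7 j=5: 15<16, i++
i=8 j=5: 19>16, j++
i=8 j=6: 19<21, i++

intersection = [0]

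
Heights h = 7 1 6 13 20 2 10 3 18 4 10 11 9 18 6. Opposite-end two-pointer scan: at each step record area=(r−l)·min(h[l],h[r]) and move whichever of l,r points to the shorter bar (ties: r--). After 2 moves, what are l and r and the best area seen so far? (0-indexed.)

[0,14] min(7,6)*14=84 best=84 * → r--
[0,13] min(7,18)*13=91 best=91 * → l++

l=1, r=13, best area=91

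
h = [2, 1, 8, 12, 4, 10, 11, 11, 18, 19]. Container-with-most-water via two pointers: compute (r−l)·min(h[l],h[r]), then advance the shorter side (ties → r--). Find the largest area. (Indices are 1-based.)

l=1 r=10: min(2,19)*9=18 best=18 *, l++
l=2 r=10: min(1,19)*8=8 best=18, l++
l=3 r=10: min(8,19)*7=56 best=56 *, l++
l=4 r=10: min(12,19)*6=72 best=72 *, l++
l=5 r=10: min(4,19)*5=20 best=72, l++
l=6 r=10: min(10,19)*4=40 best=72, l++
l=7 r=10: min(11,19)*3=33 best=72, l++
l=8 r=10: min(11,19)*2=22 best=72, l++
l=9 r=10: min(18,19)*1=18 best=72, l++

max area = 72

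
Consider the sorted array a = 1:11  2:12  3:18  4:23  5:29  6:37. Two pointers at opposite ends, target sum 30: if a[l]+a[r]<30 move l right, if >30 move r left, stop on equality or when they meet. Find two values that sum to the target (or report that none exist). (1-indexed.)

[1,6] 11+37=48 >30 → r--
[1,5] 11+29=40 >30 → r--
[1,4] 11+23=34 >30 → r--
[1,3] 11+18=29 <30 → l++
[2,3] 12+18=30 → found

(12, 18)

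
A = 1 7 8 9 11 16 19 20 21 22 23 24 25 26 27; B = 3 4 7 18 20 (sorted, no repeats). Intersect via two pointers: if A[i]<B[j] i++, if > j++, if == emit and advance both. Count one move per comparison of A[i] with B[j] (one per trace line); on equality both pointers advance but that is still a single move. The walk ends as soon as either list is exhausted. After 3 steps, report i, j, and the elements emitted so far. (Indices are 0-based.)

i=1, j=2, emitted=[]

i=0 j=0: 1<3, i++
i=1 j=0: 7>3, j++
i=1 j=1: 7>4, j++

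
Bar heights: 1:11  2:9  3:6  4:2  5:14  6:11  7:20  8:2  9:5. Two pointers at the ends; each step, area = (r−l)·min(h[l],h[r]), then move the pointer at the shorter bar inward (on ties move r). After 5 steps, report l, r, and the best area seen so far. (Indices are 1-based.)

l=4, r=7, best area=66

l=1 r=9: min(11,5)*8=40 best=40 *, r--
l=1 r=8: min(11,2)*7=14 best=40, r--
l=1 r=7: min(11,20)*6=66 best=66 *, l++
l=2 r=7: min(9,20)*5=45 best=66, l++
l=3 r=7: min(6,20)*4=24 best=66, l++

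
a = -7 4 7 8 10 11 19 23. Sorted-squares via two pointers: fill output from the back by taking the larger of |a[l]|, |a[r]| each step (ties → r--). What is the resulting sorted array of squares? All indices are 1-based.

l=1 r=8: |-7|<=|23| out[8]=529, r--
l=1 r=7: |-7|<=|19| out[7]=361, r--
l=1 r=6: |-7|<=|11| out[6]=121, r--
l=1 r=5: |-7|<=|10| out[5]=100, r--
l=1 r=4: |-7|<=|8| out[4]=64, r--
l=1 r=3: |-7|<=|7| out[3]=49, r--
l=1 r=2: |-7|>|4| out[2]=49, l++
l=2 r=2: |4|<=|4| out[1]=16, r--

[16, 49, 49, 64, 100, 121, 361, 529]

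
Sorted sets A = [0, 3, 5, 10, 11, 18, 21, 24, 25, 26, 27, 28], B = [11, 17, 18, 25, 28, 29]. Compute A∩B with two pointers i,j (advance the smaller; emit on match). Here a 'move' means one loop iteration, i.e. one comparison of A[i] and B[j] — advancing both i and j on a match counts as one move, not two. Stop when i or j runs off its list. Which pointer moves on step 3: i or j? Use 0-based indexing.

i

i=0 j=0: 0<11, i++
i=1 j=0: 3<11, i++
i=2 j=0: 5<11, i++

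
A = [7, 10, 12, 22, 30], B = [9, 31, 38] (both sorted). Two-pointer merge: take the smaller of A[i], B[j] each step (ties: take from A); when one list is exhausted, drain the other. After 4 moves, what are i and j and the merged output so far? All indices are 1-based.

i=4, j=2, merged so far=[7, 9, 10, 12]

[i=1,j=1] A[i]=7<=B[j]=9 take 7 → i++
[i=2,j=1] A[i]=10>B[j]=9 take 9 → j++
[i=2,j=2] A[i]=10<=B[j]=31 take 10 → i++
[i=3,j=2] A[i]=12<=B[j]=31 take 12 → i++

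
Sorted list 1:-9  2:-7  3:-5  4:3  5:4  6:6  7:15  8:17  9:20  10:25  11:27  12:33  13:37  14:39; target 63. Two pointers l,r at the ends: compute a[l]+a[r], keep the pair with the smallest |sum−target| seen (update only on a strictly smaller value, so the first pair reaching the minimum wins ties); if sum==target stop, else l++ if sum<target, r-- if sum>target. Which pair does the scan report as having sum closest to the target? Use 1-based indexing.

l=1 r=14: -9+39=30 d=33 *, l++
l=2 r=14: -7+39=32 d=31 *, l++
l=3 r=14: -5+39=34 d=29 *, l++
l=4 r=14: 3+39=42 d=21 *, l++
l=5 r=14: 4+39=43 d=20 *, l++
l=6 r=14: 6+39=45 d=18 *, l++
l=7 r=14: 15+39=54 d=9 *, l++
l=8 r=14: 17+39=56 d=7 *, l++
l=9 r=14: 20+39=59 d=4 *, l++
l=10 r=14: 25+39=64 d=1 *, r--
l=10 r=13: 25+37=62 d=1, l++
l=11 r=13: 27+37=64 d=1, r--
l=11 r=12: 27+33=60 d=3, l++

pair (25, 39) with sum 64 (|Δ|=1)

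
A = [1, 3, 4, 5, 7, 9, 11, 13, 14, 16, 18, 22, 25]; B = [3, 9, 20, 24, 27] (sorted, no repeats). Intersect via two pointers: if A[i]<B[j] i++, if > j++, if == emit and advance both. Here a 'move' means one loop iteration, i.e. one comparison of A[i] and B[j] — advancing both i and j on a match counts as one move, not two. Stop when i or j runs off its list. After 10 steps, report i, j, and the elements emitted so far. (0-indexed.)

[i=0,j=0] 1<3 → i++
[i=1,j=0] 3==3 emit → i++,j++
[i=2,j=1] 4<9 → i++
[i=3,j=1] 5<9 → i++
[i=4,j=1] 7<9 → i++
[i=5,j=1] 9==9 emit → i++,j++
[i=6,j=2] 11<20 → i++
[i=7,j=2] 13<20 → i++
[i=8,j=2] 14<20 → i++
[i=9,j=2] 16<20 → i++

i=10, j=2, emitted=[3, 9]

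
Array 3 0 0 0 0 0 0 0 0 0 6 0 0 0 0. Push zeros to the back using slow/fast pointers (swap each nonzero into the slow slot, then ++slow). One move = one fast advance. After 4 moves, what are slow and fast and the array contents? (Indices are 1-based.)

slow=2, fast=5, a=[3, 0, 0, 0, 0, 0, 0, 0, 0, 0, 6, 0, 0, 0, 0]

slow=1 fast=1: a[fast]=3≠0 swap→a[1]=3, slow++,fast++
slow=2 fast=2: a[fast]=0, fast++
slow=2 fast=3: a[fast]=0, fast++
slow=2 fast=4: a[fast]=0, fast++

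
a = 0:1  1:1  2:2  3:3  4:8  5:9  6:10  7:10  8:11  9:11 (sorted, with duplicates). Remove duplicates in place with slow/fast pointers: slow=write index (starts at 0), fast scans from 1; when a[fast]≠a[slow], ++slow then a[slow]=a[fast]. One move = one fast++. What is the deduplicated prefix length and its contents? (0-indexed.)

(s=0,f=1) a[fast]=1=a[slow] dup → fast++
(s=0,f=2) a[fast]=2≠a[slow]=1 write a[1]=2 → slow++,fast++
(s=1,f=3) a[fast]=3≠a[slow]=2 write a[2]=3 → slow++,fast++
(s=2,f=4) a[fast]=8≠a[slow]=3 write a[3]=8 → slow++,fast++
(s=3,f=5) a[fast]=9≠a[slow]=8 write a[4]=9 → slow++,fast++
(s=4,f=6) a[fast]=10≠a[slow]=9 write a[5]=10 → slow++,fast++
(s=5,f=7) a[fast]=10=a[slow] dup → fast++
(s=5,f=8) a[fast]=11≠a[slow]=10 write a[6]=11 → slow++,fast++
(s=6,f=9) a[fast]=11=a[slow] dup → fast++

length 7; prefix = [1, 2, 3, 8, 9, 10, 11]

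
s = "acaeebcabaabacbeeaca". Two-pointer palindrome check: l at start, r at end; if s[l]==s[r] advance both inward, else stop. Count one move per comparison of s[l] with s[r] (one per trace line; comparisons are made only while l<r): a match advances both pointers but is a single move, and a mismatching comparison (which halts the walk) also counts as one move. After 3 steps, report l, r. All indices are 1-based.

l=4, r=17

[1,20] 'a'=='a' → l++,r--
[2,19] 'c'=='c' → l++,r--
[3,18] 'a'=='a' → l++,r--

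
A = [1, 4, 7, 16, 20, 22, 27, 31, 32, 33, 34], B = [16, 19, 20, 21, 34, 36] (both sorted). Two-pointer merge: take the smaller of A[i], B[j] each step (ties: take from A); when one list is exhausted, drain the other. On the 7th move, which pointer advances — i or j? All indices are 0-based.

i=0 j=0: A[i]=1<=B[j]=16 take 1, i++
i=1 j=0: A[i]=4<=B[j]=16 take 4, i++
i=2 j=0: A[i]=7<=B[j]=16 take 7, i++
i=3 j=0: A[i]=16<=B[j]=16 take 16, i++
i=4 j=0: A[i]=20>B[j]=16 take 16, j++
i=4 j=1: A[i]=20>B[j]=19 take 19, j++
i=4 j=2: A[i]=20<=B[j]=20 take 20, i++

i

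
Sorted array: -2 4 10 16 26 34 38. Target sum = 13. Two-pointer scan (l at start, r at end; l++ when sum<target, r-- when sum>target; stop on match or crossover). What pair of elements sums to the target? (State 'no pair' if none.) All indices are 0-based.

no pair

[0,6] -2+38=36 >13 → r--
[0,5] -2+34=32 >13 → r--
[0,4] -2+26=24 >13 → r--
[0,3] -2+16=14 >13 → r--
[0,2] -2+10=8 <13 → l++
[1,2] 4+10=14 >13 → r--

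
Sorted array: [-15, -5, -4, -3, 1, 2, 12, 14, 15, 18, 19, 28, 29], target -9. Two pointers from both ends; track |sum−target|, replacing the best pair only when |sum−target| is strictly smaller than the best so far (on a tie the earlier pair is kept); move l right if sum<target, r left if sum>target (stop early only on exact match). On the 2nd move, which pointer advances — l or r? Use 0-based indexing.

r

[0,12] -15+29=14 d=23 * → r--
[0,11] -15+28=13 d=22 * → r--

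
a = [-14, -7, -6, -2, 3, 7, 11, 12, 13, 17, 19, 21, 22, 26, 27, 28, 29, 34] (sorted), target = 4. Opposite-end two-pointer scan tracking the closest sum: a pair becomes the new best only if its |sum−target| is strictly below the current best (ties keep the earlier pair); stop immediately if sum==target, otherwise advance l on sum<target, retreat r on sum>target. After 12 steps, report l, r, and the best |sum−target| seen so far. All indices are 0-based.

l=1, r=6, best |Δ|=1

[0,17] -14+34=20 d=16 * → r--
[0,16] -14+29=15 d=11 * → r--
[0,15] -14+28=14 d=10 * → r--
[0,14] -14+27=13 d=9 * → r--
[0,13] -14+26=12 d=8 * → r--
[0,12] -14+22=8 d=4 * → r--
[0,11] -14+21=7 d=3 * → r--
[0,10] -14+19=5 d=1 * → r--
[0,9] -14+17=3 d=1 → l++
[1,9] -7+17=10 d=6 → r--
[1,8] -7+13=6 d=2 → r--
[1,7] -7+12=5 d=1 → r--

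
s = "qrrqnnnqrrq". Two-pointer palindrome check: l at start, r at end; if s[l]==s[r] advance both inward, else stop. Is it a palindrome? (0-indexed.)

[0,10] 'q'=='q' → l++,r--
[1,9] 'r'=='r' → l++,r--
[2,8] 'r'=='r' → l++,r--
[3,7] 'q'=='q' → l++,r--
[4,6] 'n'=='n' → l++,r--

palindrome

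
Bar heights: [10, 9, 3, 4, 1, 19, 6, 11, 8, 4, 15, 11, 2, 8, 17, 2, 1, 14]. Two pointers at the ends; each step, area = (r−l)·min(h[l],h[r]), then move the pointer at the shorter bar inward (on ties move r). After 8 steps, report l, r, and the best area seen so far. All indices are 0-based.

l=5, r=14, best area=170

l=0 r=17: min(10,14)*17=170 best=170 *, l++
l=1 r=17: min(9,14)*16=144 best=170, l++
l=2 r=17: min(3,14)*15=45 best=170, l++
l=3 r=17: min(4,14)*14=56 best=170, l++
l=4 r=17: min(1,14)*13=13 best=170, l++
l=5 r=17: min(19,14)*12=168 best=170, r--
l=5 r=16: min(19,1)*11=11 best=170, r--
l=5 r=15: min(19,2)*10=20 best=170, r--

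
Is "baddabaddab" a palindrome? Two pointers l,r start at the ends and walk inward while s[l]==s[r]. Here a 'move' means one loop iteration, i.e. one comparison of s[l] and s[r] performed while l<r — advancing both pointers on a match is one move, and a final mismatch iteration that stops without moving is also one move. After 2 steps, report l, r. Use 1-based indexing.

l=1 r=11: 'b'=='b', l++,r--
l=2 r=10: 'a'=='a', l++,r--

l=3, r=9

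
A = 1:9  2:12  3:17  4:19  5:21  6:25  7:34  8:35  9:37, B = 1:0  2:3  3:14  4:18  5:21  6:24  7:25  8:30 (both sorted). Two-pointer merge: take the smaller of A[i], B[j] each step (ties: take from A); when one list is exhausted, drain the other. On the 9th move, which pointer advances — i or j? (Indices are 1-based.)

i

i=1 j=1: A[i]=9>B[j]=0 take 0, j++
i=1 j=2: A[i]=9>B[j]=3 take 3, j++
i=1 j=3: A[i]=9<=B[j]=14 take 9, i++
i=2 j=3: A[i]=12<=B[j]=14 take 12, i++
i=3 j=3: A[i]=17>B[j]=14 take 14, j++
i=3 j=4: A[i]=17<=B[j]=18 take 17, i++
i=4 j=4: A[i]=19>B[j]=18 take 18, j++
i=4 j=5: A[i]=19<=B[j]=21 take 19, i++
i=5 j=5: A[i]=21<=B[j]=21 take 21, i++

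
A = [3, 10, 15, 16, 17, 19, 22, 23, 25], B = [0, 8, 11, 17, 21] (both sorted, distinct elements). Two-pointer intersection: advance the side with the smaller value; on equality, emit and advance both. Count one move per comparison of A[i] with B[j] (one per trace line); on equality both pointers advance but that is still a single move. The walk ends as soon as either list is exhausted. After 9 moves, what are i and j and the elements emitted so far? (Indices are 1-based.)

i=1 j=1: 3>0, j++
i=1 j=2: 3<8, i++
i=2 j=2: 10>8, j++
i=2 j=3: 10<11, i++
i=3 j=3: 15>11, j++
i=3 j=4: 15<17, i++
i=4 j=4: 16<17, i++
i=5 j=4: 17==17 emit, i++,j++
i=6 j=5: 19<21, i++

i=7, j=5, emitted=[17]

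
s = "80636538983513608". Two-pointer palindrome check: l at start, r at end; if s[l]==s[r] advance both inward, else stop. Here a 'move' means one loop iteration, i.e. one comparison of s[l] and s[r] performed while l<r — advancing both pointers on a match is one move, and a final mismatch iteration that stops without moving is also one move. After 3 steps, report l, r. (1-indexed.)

l=4, r=14

[1,17] '8'=='8' → l++,r--
[2,16] '0'=='0' → l++,r--
[3,15] '6'=='6' → l++,r--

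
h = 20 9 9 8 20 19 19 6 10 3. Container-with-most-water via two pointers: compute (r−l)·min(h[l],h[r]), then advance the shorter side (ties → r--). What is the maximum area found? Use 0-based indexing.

l=0 r=9: min(20,3)*9=27 best=27 *, r--
l=0 r=8: min(20,10)*8=80 best=80 *, r--
l=0 r=7: min(20,6)*7=42 best=80, r--
l=0 r=6: min(20,19)*6=114 best=114 *, r--
l=0 r=5: min(20,19)*5=95 best=114, r--
l=0 r=4: min(20,20)*4=80 best=114, r--
l=0 r=3: min(20,8)*3=24 best=114, r--
l=0 r=2: min(20,9)*2=18 best=114, r--
l=0 r=1: min(20,9)*1=9 best=114, r--

max area = 114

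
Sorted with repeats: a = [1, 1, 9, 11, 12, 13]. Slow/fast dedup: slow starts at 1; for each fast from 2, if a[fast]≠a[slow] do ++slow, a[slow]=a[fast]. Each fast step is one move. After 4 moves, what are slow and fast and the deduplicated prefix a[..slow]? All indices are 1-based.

slow=1 fast=2: a[fast]=1=a[slow] dup, fast++
slow=1 fast=3: a[fast]=9≠a[slow]=1 write a[2]=9, slow++,fast++
slow=2 fast=4: a[fast]=11≠a[slow]=9 write a[3]=11, slow++,fast++
slow=3 fast=5: a[fast]=12≠a[slow]=11 write a[4]=12, slow++,fast++

slow=4, fast=6, prefix=[1, 9, 11, 12]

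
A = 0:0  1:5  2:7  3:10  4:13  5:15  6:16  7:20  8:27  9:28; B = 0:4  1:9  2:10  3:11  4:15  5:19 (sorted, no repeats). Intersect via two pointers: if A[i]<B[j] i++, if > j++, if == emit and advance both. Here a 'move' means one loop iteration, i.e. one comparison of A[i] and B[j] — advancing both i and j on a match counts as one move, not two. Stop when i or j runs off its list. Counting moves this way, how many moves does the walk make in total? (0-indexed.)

11 moves

i=0 j=0: 0<4, i++
i=1 j=0: 5>4, j++
i=1 j=1: 5<9, i++
i=2 j=1: 7<9, i++
i=3 j=1: 10>9, j++
i=3 j=2: 10==10 emit, i++,j++
i=4 j=3: 13>11, j++
i=4 j=4: 13<15, i++
i=5 j=4: 15==15 emit, i++,j++
i=6 j=5: 16<19, i++
i=7 j=5: 20>19, j++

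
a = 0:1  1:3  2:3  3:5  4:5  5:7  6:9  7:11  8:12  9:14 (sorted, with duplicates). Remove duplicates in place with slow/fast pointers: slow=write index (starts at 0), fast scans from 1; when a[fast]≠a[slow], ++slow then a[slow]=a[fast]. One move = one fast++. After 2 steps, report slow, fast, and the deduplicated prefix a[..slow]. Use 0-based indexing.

(s=0,f=1) a[fast]=3≠a[slow]=1 write a[1]=3 → slow++,fast++
(s=1,f=2) a[fast]=3=a[slow] dup → fast++

slow=1, fast=3, prefix=[1, 3]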